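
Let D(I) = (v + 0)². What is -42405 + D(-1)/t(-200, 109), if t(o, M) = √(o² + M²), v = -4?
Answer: -42405 + 16*√51881/51881 ≈ -42405.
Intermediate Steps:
D(I) = 16 (D(I) = (-4 + 0)² = (-4)² = 16)
t(o, M) = √(M² + o²)
-42405 + D(-1)/t(-200, 109) = -42405 + 16/(√(109² + (-200)²)) = -42405 + 16/(√(11881 + 40000)) = -42405 + 16/(√51881) = -42405 + 16*(√51881/51881) = -42405 + 16*√51881/51881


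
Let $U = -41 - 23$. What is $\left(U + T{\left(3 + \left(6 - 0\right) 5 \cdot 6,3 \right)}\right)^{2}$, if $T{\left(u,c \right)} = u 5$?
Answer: $724201$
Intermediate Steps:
$U = -64$
$T{\left(u,c \right)} = 5 u$
$\left(U + T{\left(3 + \left(6 - 0\right) 5 \cdot 6,3 \right)}\right)^{2} = \left(-64 + 5 \left(3 + \left(6 - 0\right) 5 \cdot 6\right)\right)^{2} = \left(-64 + 5 \left(3 + \left(6 + 0\right) 5 \cdot 6\right)\right)^{2} = \left(-64 + 5 \left(3 + 6 \cdot 5 \cdot 6\right)\right)^{2} = \left(-64 + 5 \left(3 + 30 \cdot 6\right)\right)^{2} = \left(-64 + 5 \left(3 + 180\right)\right)^{2} = \left(-64 + 5 \cdot 183\right)^{2} = \left(-64 + 915\right)^{2} = 851^{2} = 724201$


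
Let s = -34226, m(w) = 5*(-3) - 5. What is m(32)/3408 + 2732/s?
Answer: -1249397/14580276 ≈ -0.085691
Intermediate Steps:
m(w) = -20 (m(w) = -15 - 5 = -20)
m(32)/3408 + 2732/s = -20/3408 + 2732/(-34226) = -20*1/3408 + 2732*(-1/34226) = -5/852 - 1366/17113 = -1249397/14580276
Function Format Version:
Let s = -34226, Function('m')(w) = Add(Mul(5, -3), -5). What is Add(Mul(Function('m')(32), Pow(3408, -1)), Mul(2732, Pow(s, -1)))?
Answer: Rational(-1249397, 14580276) ≈ -0.085691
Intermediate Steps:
Function('m')(w) = -20 (Function('m')(w) = Add(-15, -5) = -20)
Add(Mul(Function('m')(32), Pow(3408, -1)), Mul(2732, Pow(s, -1))) = Add(Mul(-20, Pow(3408, -1)), Mul(2732, Pow(-34226, -1))) = Add(Mul(-20, Rational(1, 3408)), Mul(2732, Rational(-1, 34226))) = Add(Rational(-5, 852), Rational(-1366, 17113)) = Rational(-1249397, 14580276)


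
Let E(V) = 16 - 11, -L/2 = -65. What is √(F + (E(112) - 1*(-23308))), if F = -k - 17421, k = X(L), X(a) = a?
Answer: √5762 ≈ 75.908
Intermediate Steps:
L = 130 (L = -2*(-65) = 130)
k = 130
E(V) = 5
F = -17551 (F = -1*130 - 17421 = -130 - 17421 = -17551)
√(F + (E(112) - 1*(-23308))) = √(-17551 + (5 - 1*(-23308))) = √(-17551 + (5 + 23308)) = √(-17551 + 23313) = √5762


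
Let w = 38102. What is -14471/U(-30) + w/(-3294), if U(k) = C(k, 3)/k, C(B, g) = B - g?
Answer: -238546931/18117 ≈ -13167.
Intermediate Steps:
U(k) = (-3 + k)/k (U(k) = (k - 1*3)/k = (k - 3)/k = (-3 + k)/k)
-14471/U(-30) + w/(-3294) = -14471*(-30/(-3 - 30)) + 38102/(-3294) = -14471/((-1/30*(-33))) + 38102*(-1/3294) = -14471/11/10 - 19051/1647 = -14471*10/11 - 19051/1647 = -144710/11 - 19051/1647 = -238546931/18117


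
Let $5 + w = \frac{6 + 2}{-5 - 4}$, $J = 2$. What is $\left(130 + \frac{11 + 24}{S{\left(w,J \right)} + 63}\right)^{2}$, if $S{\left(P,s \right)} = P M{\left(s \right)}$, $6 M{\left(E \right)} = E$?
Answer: $\frac{46304584225}{2715904} \approx 17049.0$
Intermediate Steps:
$M{\left(E \right)} = \frac{E}{6}$
$w = - \frac{53}{9}$ ($w = -5 + \frac{6 + 2}{-5 - 4} = -5 + \frac{8}{-9} = -5 + 8 \left(- \frac{1}{9}\right) = -5 - \frac{8}{9} = - \frac{53}{9} \approx -5.8889$)
$S{\left(P,s \right)} = \frac{P s}{6}$ ($S{\left(P,s \right)} = P \frac{s}{6} = \frac{P s}{6}$)
$\left(130 + \frac{11 + 24}{S{\left(w,J \right)} + 63}\right)^{2} = \left(130 + \frac{11 + 24}{\frac{1}{6} \left(- \frac{53}{9}\right) 2 + 63}\right)^{2} = \left(130 + \frac{35}{- \frac{53}{27} + 63}\right)^{2} = \left(130 + \frac{35}{\frac{1648}{27}}\right)^{2} = \left(130 + 35 \cdot \frac{27}{1648}\right)^{2} = \left(130 + \frac{945}{1648}\right)^{2} = \left(\frac{215185}{1648}\right)^{2} = \frac{46304584225}{2715904}$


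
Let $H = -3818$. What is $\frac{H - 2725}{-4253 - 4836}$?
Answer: $\frac{6543}{9089} \approx 0.71988$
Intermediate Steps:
$\frac{H - 2725}{-4253 - 4836} = \frac{-3818 - 2725}{-4253 - 4836} = - \frac{6543}{-9089} = \left(-6543\right) \left(- \frac{1}{9089}\right) = \frac{6543}{9089}$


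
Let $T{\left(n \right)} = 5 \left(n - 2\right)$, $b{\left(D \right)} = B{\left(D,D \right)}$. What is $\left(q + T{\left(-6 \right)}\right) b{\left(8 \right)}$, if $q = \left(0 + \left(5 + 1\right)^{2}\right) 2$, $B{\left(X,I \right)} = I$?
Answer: $256$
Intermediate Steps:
$b{\left(D \right)} = D$
$T{\left(n \right)} = -10 + 5 n$ ($T{\left(n \right)} = 5 \left(-2 + n\right) = -10 + 5 n$)
$q = 72$ ($q = \left(0 + 6^{2}\right) 2 = \left(0 + 36\right) 2 = 36 \cdot 2 = 72$)
$\left(q + T{\left(-6 \right)}\right) b{\left(8 \right)} = \left(72 + \left(-10 + 5 \left(-6\right)\right)\right) 8 = \left(72 - 40\right) 8 = 32 \cdot 8 = 256$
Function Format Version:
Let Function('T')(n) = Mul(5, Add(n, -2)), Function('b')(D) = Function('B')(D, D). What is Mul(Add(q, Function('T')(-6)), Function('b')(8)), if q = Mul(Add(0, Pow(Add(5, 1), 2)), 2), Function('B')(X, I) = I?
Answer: 256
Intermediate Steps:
Function('b')(D) = D
Function('T')(n) = Add(-10, Mul(5, n)) (Function('T')(n) = Mul(5, Add(-2, n)) = Add(-10, Mul(5, n)))
q = 72 (q = Mul(Add(0, Pow(6, 2)), 2) = Mul(Add(0, 36), 2) = Mul(36, 2) = 72)
Mul(Add(q, Function('T')(-6)), Function('b')(8)) = Mul(Add(72, Add(-10, Mul(5, -6))), 8) = Mul(Add(72, Add(-10, -30)), 8) = Mul(Add(72, -40), 8) = Mul(32, 8) = 256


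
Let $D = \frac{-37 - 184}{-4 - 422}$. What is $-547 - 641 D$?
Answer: $- \frac{374683}{426} \approx -879.54$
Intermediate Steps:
$D = \frac{221}{426}$ ($D = - \frac{221}{-426} = \left(-221\right) \left(- \frac{1}{426}\right) = \frac{221}{426} \approx 0.51878$)
$-547 - 641 D = -547 - \frac{141661}{426} = - \frac{374683}{426}$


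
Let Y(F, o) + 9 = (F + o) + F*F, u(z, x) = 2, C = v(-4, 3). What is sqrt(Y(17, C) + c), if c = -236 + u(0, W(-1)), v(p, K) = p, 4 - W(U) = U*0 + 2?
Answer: sqrt(59) ≈ 7.6811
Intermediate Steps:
W(U) = 2 (W(U) = 4 - (U*0 + 2) = 4 - (0 + 2) = 4 - 1*2 = 4 - 2 = 2)
C = -4
Y(F, o) = -9 + F + o + F**2 (Y(F, o) = -9 + ((F + o) + F*F) = -9 + ((F + o) + F**2) = -9 + (F + o + F**2) = -9 + F + o + F**2)
c = -234 (c = -236 + 2 = -234)
sqrt(Y(17, C) + c) = sqrt((-9 + 17 - 4 + 17**2) - 234) = sqrt((-9 + 17 - 4 + 289) - 234) = sqrt(293 - 234) = sqrt(59)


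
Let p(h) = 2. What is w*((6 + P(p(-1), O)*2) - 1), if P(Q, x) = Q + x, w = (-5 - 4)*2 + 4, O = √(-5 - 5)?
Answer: -126 - 28*I*√10 ≈ -126.0 - 88.544*I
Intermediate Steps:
O = I*√10 (O = √(-10) = I*√10 ≈ 3.1623*I)
w = -14 (w = -9*2 + 4 = -18 + 4 = -14)
w*((6 + P(p(-1), O)*2) - 1) = -14*((6 + (2 + I*√10)*2) - 1) = -14*((6 + (4 + 2*I*√10)) - 1) = -14*((10 + 2*I*√10) - 1) = -14*(9 + 2*I*√10) = -126 - 28*I*√10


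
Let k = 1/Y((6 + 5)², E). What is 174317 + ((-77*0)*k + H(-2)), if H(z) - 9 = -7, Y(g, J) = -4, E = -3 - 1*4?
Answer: 174319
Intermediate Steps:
E = -7 (E = -3 - 4 = -7)
H(z) = 2 (H(z) = 9 - 7 = 2)
k = -¼ (k = 1/(-4) = -¼ ≈ -0.25000)
174317 + ((-77*0)*k + H(-2)) = 174317 + (-77*0*(-¼) + 2) = 174317 + (0*(-¼) + 2) = 174317 + (0 + 2) = 174317 + 2 = 174319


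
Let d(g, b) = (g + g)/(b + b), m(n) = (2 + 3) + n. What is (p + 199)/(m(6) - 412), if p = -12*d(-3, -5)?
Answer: -959/2005 ≈ -0.47830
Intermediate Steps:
m(n) = 5 + n
d(g, b) = g/b (d(g, b) = (2*g)/((2*b)) = (2*g)*(1/(2*b)) = g/b)
p = -36/5 (p = -(-36)/(-5) = -(-36)*(-1)/5 = -12*⅗ = -36/5 ≈ -7.2000)
(p + 199)/(m(6) - 412) = (-36/5 + 199)/((5 + 6) - 412) = 959/(5*(11 - 412)) = (959/5)/(-401) = (959/5)*(-1/401) = -959/2005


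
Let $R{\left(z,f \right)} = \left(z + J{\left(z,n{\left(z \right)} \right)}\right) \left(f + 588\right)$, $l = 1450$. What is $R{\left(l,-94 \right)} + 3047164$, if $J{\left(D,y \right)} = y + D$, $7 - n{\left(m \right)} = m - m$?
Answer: $4483222$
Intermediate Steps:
$n{\left(m \right)} = 7$ ($n{\left(m \right)} = 7 - \left(m - m\right) = 7 - 0 = 7 + 0 = 7$)
$J{\left(D,y \right)} = D + y$
$R{\left(z,f \right)} = \left(7 + 2 z\right) \left(588 + f\right)$ ($R{\left(z,f \right)} = \left(z + \left(z + 7\right)\right) \left(f + 588\right) = \left(z + \left(7 + z\right)\right) \left(588 + f\right) = \left(7 + 2 z\right) \left(588 + f\right)$)
$R{\left(l,-94 \right)} + 3047164 = \left(4116 + 1176 \cdot 1450 - 136300 - 94 \left(7 + 1450\right)\right) + 3047164 = \left(4116 + 1705200 - 136300 - 136958\right) + 3047164 = 1436058 + 3047164 = 4483222$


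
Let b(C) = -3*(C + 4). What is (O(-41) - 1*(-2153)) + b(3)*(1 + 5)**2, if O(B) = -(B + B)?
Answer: 1479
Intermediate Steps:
b(C) = -12 - 3*C (b(C) = -3*(4 + C) = -12 - 3*C)
O(B) = -2*B
(O(-41) - 1*(-2153)) + b(3)*(1 + 5)**2 = (-2*(-41) - 1*(-2153)) + (-12 - 3*3)*(1 + 5)**2 = (82 + 2153) + (-12 - 9)*6**2 = 2235 - 21*36 = 2235 - 756 = 1479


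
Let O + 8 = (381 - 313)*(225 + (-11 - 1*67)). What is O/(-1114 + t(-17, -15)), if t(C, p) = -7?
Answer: -9988/1121 ≈ -8.9099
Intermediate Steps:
O = 9988 (O = -8 + (381 - 313)*(225 + (-11 - 1*67)) = -8 + 68*(225 + (-11 - 67)) = -8 + 68*(225 - 78) = -8 + 68*147 = -8 + 9996 = 9988)
O/(-1114 + t(-17, -15)) = 9988/(-1114 - 7) = 9988/(-1121) = 9988*(-1/1121) = -9988/1121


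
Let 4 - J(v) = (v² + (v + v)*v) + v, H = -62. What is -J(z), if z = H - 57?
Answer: 42360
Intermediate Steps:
z = -119 (z = -62 - 57 = -119)
J(v) = 4 - v - 3*v² (J(v) = 4 - ((v² + (v + v)*v) + v) = 4 - ((v² + (2*v)*v) + v) = 4 - ((v² + 2*v²) + v) = 4 - (3*v² + v) = 4 - (v + 3*v²) = 4 + (-v - 3*v²) = 4 - v - 3*v²)
-J(z) = -(4 - 1*(-119) - 3*(-119)²) = -(4 + 119 - 3*14161) = -(4 + 119 - 42483) = -1*(-42360) = 42360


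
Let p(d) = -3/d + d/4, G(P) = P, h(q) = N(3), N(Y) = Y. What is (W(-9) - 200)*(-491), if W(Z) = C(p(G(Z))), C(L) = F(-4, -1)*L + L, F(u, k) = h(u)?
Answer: 305893/3 ≈ 1.0196e+5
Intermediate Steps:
h(q) = 3
F(u, k) = 3
p(d) = -3/d + d/4 (p(d) = -3/d + d*(¼) = -3/d + d/4)
C(L) = 4*L (C(L) = 3*L + L = 4*L)
W(Z) = Z - 12/Z (W(Z) = 4*(-3/Z + Z/4) = Z - 12/Z)
(W(-9) - 200)*(-491) = ((-9 - 12/(-9)) - 200)*(-491) = ((-9 - 12*(-⅑)) - 200)*(-491) = ((-9 + 4/3) - 200)*(-491) = (-23/3 - 200)*(-491) = -623/3*(-491) = 305893/3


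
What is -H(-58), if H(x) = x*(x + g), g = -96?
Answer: -8932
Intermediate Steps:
H(x) = x*(-96 + x) (H(x) = x*(x - 96) = x*(-96 + x))
-H(-58) = -(-58)*(-96 - 58) = -(-58)*(-154) = -1*8932 = -8932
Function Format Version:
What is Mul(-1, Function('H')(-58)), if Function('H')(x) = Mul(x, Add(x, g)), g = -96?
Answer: -8932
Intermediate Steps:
Function('H')(x) = Mul(x, Add(-96, x)) (Function('H')(x) = Mul(x, Add(x, -96)) = Mul(x, Add(-96, x)))
Mul(-1, Function('H')(-58)) = Mul(-1, Mul(-58, Add(-96, -58))) = Mul(-1, Mul(-58, -154)) = Mul(-1, 8932) = -8932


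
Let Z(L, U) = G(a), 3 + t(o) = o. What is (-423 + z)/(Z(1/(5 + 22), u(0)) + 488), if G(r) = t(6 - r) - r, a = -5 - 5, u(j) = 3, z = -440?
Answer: -863/511 ≈ -1.6888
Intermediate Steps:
t(o) = -3 + o
a = -10
G(r) = 3 - 2*r (G(r) = (-3 + (6 - r)) - r = (3 - r) - r = 3 - 2*r)
Z(L, U) = 23 (Z(L, U) = 3 - 2*(-10) = 3 + 20 = 23)
(-423 + z)/(Z(1/(5 + 22), u(0)) + 488) = (-423 - 440)/(23 + 488) = -863/511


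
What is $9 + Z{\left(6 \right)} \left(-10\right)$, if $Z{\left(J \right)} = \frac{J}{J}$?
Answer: $-1$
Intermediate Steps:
$Z{\left(J \right)} = 1$
$9 + Z{\left(6 \right)} \left(-10\right) = 9 + 1 \left(-10\right) = 9 - 10 = -1$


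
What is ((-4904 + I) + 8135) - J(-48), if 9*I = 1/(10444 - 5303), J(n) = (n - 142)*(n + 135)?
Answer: 914321710/46269 ≈ 19761.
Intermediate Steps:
J(n) = (-142 + n)*(135 + n)
I = 1/46269 (I = 1/(9*(10444 - 5303)) = (⅑)/5141 = (⅑)*(1/5141) = 1/46269 ≈ 2.1613e-5)
((-4904 + I) + 8135) - J(-48) = ((-4904 + 1/46269) + 8135) - (-19170 + (-48)² - 7*(-48)) = (-226903175/46269 + 8135) - (-19170 + 2304 + 336) = 149495140/46269 - 1*(-16530) = 149495140/46269 + 16530 = 914321710/46269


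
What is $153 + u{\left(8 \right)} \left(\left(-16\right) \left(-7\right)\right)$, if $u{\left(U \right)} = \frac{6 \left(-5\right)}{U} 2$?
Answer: $-687$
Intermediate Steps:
$u{\left(U \right)} = - \frac{60}{U}$ ($u{\left(U \right)} = - \frac{30}{U} 2 = - \frac{60}{U}$)
$153 + u{\left(8 \right)} \left(\left(-16\right) \left(-7\right)\right) = 153 + - \frac{60}{8} \left(\left(-16\right) \left(-7\right)\right) = 153 + \left(-60\right) \frac{1}{8} \cdot 112 = 153 - 840 = -687$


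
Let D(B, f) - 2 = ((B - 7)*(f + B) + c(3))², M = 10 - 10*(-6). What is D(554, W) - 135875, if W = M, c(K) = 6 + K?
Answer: 116510811696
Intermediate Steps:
M = 70 (M = 10 + 60 = 70)
W = 70
D(B, f) = 2 + (9 + (-7 + B)*(B + f))² (D(B, f) = 2 + ((B - 7)*(f + B) + (6 + 3))² = 2 + ((-7 + B)*(B + f) + 9)² = 2 + (9 + (-7 + B)*(B + f))²)
D(554, W) - 135875 = (2 + (9 + 554² - 7*554 - 7*70 + 554*70)²) - 135875 = (2 + (9 + 306916 - 3878 - 490 + 38780)²) - 135875 = (2 + 341337²) - 135875 = (2 + 116510947569) - 135875 = 116510947571 - 135875 = 116510811696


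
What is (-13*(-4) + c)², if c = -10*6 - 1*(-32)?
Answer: 576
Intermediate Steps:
c = -28 (c = -60 + 32 = -28)
(-13*(-4) + c)² = (-13*(-4) - 28)² = (52 - 28)² = 24² = 576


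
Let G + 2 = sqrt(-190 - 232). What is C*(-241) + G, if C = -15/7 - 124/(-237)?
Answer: 644249/1659 + I*sqrt(422) ≈ 388.34 + 20.543*I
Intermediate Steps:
G = -2 + I*sqrt(422) (G = -2 + sqrt(-190 - 232) = -2 + sqrt(-422) = -2 + I*sqrt(422) ≈ -2.0 + 20.543*I)
C = -2687/1659 (C = -15*1/7 - 124*(-1/237) = -15/7 + 124/237 = -2687/1659 ≈ -1.6196)
C*(-241) + G = -2687/1659*(-241) + (-2 + I*sqrt(422)) = 647567/1659 + (-2 + I*sqrt(422)) = 644249/1659 + I*sqrt(422)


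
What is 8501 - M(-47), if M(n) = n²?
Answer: 6292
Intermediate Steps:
8501 - M(-47) = 8501 - 1*(-47)² = 8501 - 1*2209 = 8501 - 2209 = 6292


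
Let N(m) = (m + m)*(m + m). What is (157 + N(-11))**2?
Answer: 410881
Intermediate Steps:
N(m) = 4*m**2 (N(m) = (2*m)*(2*m) = 4*m**2)
(157 + N(-11))**2 = (157 + 4*(-11)**2)**2 = (157 + 4*121)**2 = (157 + 484)**2 = 641**2 = 410881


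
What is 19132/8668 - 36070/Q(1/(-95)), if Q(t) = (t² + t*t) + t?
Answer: 705427747069/201531 ≈ 3.5003e+6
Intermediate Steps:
Q(t) = t + 2*t² (Q(t) = (t² + t²) + t = 2*t² + t = t + 2*t²)
19132/8668 - 36070/Q(1/(-95)) = 19132/8668 - 36070*(-95/(1 + 2/(-95))) = 19132*(1/8668) - 36070*(-95/(1 + 2*(-1/95))) = 4783/2167 - 36070*(-95/(1 - 2/95)) = 4783/2167 - 36070/((-1/95*93/95)) = 4783/2167 - 36070/(-93/9025) = 4783/2167 - 36070*(-9025/93) = 4783/2167 + 325531750/93 = 705427747069/201531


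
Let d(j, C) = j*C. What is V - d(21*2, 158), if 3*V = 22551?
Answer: 881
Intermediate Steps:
d(j, C) = C*j
V = 7517 (V = (⅓)*22551 = 7517)
V - d(21*2, 158) = 7517 - 158*21*2 = 7517 - 158*42 = 7517 - 1*6636 = 7517 - 6636 = 881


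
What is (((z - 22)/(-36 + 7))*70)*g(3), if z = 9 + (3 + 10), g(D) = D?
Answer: 0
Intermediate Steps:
z = 22 (z = 9 + 13 = 22)
(((z - 22)/(-36 + 7))*70)*g(3) = (((22 - 22)/(-36 + 7))*70)*3 = ((0/(-29))*70)*3 = ((0*(-1/29))*70)*3 = (0*70)*3 = 0*3 = 0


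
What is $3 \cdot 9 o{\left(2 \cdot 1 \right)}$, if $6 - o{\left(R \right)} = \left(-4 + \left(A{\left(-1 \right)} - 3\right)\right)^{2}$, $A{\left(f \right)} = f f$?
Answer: $-810$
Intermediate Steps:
$A{\left(f \right)} = f^{2}$
$o{\left(R \right)} = -30$ ($o{\left(R \right)} = 6 - \left(-4 - \left(3 - \left(-1\right)^{2}\right)\right)^{2} = 6 - \left(-4 + \left(1 - 3\right)\right)^{2} = 6 - \left(-4 - 2\right)^{2} = 6 - \left(-6\right)^{2} = 6 - 36 = -30$)
$3 \cdot 9 o{\left(2 \cdot 1 \right)} = 3 \cdot 9 \left(-30\right) = 27 \left(-30\right) = -810$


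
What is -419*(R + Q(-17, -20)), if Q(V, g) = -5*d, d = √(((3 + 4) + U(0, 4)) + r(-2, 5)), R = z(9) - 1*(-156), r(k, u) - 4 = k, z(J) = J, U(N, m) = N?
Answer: -62850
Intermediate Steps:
r(k, u) = 4 + k
R = 165 (R = 9 - 1*(-156) = 9 + 156 = 165)
d = 3 (d = √(((3 + 4) + 0) + (4 - 2)) = √((7 + 0) + 2) = √(7 + 2) = √9 = 3)
Q(V, g) = -15 (Q(V, g) = -5*3 = -15)
-419*(R + Q(-17, -20)) = -419*(165 - 15) = -419*150 = -62850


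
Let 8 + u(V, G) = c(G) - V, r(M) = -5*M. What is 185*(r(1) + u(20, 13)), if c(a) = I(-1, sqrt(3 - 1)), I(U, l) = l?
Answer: -6105 + 185*sqrt(2) ≈ -5843.4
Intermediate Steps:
c(a) = sqrt(2) (c(a) = sqrt(3 - 1) = sqrt(2))
u(V, G) = -8 + sqrt(2) - V (u(V, G) = -8 + (sqrt(2) - V) = -8 + sqrt(2) - V)
185*(r(1) + u(20, 13)) = 185*(-5*1 + (-8 + sqrt(2) - 1*20)) = 185*(-5 + (-8 + sqrt(2) - 20)) = 185*(-5 + (-28 + sqrt(2))) = 185*(-33 + sqrt(2)) = -6105 + 185*sqrt(2)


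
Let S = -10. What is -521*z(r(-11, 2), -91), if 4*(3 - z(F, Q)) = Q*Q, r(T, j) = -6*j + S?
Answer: 4308149/4 ≈ 1.0770e+6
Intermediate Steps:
r(T, j) = -10 - 6*j (r(T, j) = -6*j - 10 = -10 - 6*j)
z(F, Q) = 3 - Q²/4 (z(F, Q) = 3 - Q*Q/4 = 3 - Q²/4)
-521*z(r(-11, 2), -91) = -521*(3 - ¼*(-91)²) = -521*(3 - ¼*8281) = -521*(3 - 8281/4) = -521*(-8269/4) = 4308149/4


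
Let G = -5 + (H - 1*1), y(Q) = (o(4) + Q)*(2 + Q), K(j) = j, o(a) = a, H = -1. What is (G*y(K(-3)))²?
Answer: 49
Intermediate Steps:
y(Q) = (2 + Q)*(4 + Q) (y(Q) = (4 + Q)*(2 + Q) = (2 + Q)*(4 + Q))
G = -7 (G = -5 + (-1 - 1*1) = -5 + (-1 - 1) = -5 - 2 = -7)
(G*y(K(-3)))² = (-7*(8 + (-3)² + 6*(-3)))² = (-7*(8 + 9 - 18))² = (-7*(-1))² = 7² = 49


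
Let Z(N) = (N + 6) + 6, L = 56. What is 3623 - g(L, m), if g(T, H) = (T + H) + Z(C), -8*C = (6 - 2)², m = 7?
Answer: 3550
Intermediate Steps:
C = -2 (C = -(6 - 2)²/8 = -⅛*4² = -⅛*16 = -2)
Z(N) = 12 + N (Z(N) = (6 + N) + 6 = 12 + N)
g(T, H) = 10 + H + T (g(T, H) = (T + H) + (12 - 2) = (H + T) + 10 = 10 + H + T)
3623 - g(L, m) = 3623 - (10 + 7 + 56) = 3623 - 1*73 = 3623 - 73 = 3550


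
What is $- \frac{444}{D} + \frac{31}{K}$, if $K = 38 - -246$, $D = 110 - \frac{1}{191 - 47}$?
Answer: $- \frac{17666815}{4498276} \approx -3.9275$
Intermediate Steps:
$D = \frac{15839}{144}$ ($D = 110 - \frac{1}{144} = \frac{15839}{144} \approx 109.99$)
$K = 284$ ($K = 38 + 246 = 284$)
$- \frac{444}{D} + \frac{31}{K} = - \frac{444}{\frac{15839}{144}} + \frac{31}{284} = \left(-444\right) \frac{144}{15839} + 31 \cdot \frac{1}{284} = - \frac{63936}{15839} + \frac{31}{284} = - \frac{17666815}{4498276}$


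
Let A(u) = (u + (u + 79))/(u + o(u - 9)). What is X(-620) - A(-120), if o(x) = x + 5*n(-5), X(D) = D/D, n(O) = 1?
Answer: 83/244 ≈ 0.34016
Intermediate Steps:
X(D) = 1
o(x) = 5 + x (o(x) = x + 5*1 = x + 5 = 5 + x)
A(u) = (79 + 2*u)/(-4 + 2*u) (A(u) = (u + (u + 79))/(u + (5 + (u - 9))) = (u + (79 + u))/(u + (5 + (-9 + u))) = (79 + 2*u)/(u + (-4 + u)) = (79 + 2*u)/(-4 + 2*u))
X(-620) - A(-120) = 1 - (79/2 - 120)/(-2 - 120) = 1 - (-161)/((-122)*2) = 1 - (-1)*(-161)/(122*2) = 1 - 1*161/244 = 1 - 161/244 = 83/244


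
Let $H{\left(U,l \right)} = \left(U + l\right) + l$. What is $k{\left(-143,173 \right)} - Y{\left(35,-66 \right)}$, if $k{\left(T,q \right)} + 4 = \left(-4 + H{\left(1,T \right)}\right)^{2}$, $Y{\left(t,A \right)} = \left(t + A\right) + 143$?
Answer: $83405$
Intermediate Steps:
$Y{\left(t,A \right)} = 143 + A + t$ ($Y{\left(t,A \right)} = \left(A + t\right) + 143 = 143 + A + t$)
$H{\left(U,l \right)} = U + 2 l$
$k{\left(T,q \right)} = -4 + \left(-3 + 2 T\right)^{2}$ ($k{\left(T,q \right)} = -4 + \left(-4 + \left(1 + 2 T\right)\right)^{2} = -4 + \left(-3 + 2 T\right)^{2}$)
$k{\left(-143,173 \right)} - Y{\left(35,-66 \right)} = \left(-4 + \left(-3 + 2 \left(-143\right)\right)^{2}\right) - \left(143 - 66 + 35\right) = \left(-4 + \left(-3 - 286\right)^{2}\right) - 112 = \left(-4 + \left(-289\right)^{2}\right) - 112 = \left(-4 + 83521\right) - 112 = 83517 - 112 = 83405$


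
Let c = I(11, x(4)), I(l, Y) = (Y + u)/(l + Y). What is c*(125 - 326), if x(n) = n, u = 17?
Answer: -1407/5 ≈ -281.40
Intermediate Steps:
I(l, Y) = (17 + Y)/(Y + l) (I(l, Y) = (Y + 17)/(l + Y) = (17 + Y)/(Y + l))
c = 7/5 (c = (17 + 4)/(4 + 11) = 21/15 = (1/15)*21 = 7/5 ≈ 1.4000)
c*(125 - 326) = 7*(125 - 326)/5 = (7/5)*(-201) = -1407/5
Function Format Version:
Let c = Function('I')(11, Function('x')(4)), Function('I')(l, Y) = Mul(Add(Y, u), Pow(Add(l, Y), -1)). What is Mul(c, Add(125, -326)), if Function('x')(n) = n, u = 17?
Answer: Rational(-1407, 5) ≈ -281.40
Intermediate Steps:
Function('I')(l, Y) = Mul(Pow(Add(Y, l), -1), Add(17, Y)) (Function('I')(l, Y) = Mul(Add(Y, 17), Pow(Add(l, Y), -1)) = Mul(Add(17, Y), Pow(Add(Y, l), -1)) = Mul(Pow(Add(Y, l), -1), Add(17, Y)))
c = Rational(7, 5) (c = Mul(Pow(Add(4, 11), -1), Add(17, 4)) = Mul(Pow(15, -1), 21) = Mul(Rational(1, 15), 21) = Rational(7, 5) ≈ 1.4000)
Mul(c, Add(125, -326)) = Mul(Rational(7, 5), Add(125, -326)) = Mul(Rational(7, 5), -201) = Rational(-1407, 5)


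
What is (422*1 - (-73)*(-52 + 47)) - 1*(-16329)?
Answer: 16386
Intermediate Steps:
(422*1 - (-73)*(-52 + 47)) - 1*(-16329) = (422 - (-73)*(-5)) + 16329 = (422 - 1*365) + 16329 = (422 - 365) + 16329 = 57 + 16329 = 16386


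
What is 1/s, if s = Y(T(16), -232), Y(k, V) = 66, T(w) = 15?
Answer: 1/66 ≈ 0.015152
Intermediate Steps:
s = 66
1/s = 1/66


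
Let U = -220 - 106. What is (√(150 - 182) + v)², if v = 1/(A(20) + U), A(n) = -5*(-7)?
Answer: (-1 + 1164*I*√2)²/84681 ≈ -32.0 - 0.038879*I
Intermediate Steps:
A(n) = 35
U = -326
v = -1/291 (v = 1/(35 - 326) = 1/(-291) = -1/291 ≈ -0.0034364)
(√(150 - 182) + v)² = (√(150 - 182) - 1/291)² = (√(-32) - 1/291)² = (4*I*√2 - 1/291)² = (-1/291 + 4*I*√2)²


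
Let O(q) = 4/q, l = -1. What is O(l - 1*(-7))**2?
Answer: 4/9 ≈ 0.44444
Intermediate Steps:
O(l - 1*(-7))**2 = (4/(-1 - 1*(-7)))**2 = (4/(-1 + 7))**2 = (4/6)**2 = (4*(1/6))**2 = (2/3)**2 = 4/9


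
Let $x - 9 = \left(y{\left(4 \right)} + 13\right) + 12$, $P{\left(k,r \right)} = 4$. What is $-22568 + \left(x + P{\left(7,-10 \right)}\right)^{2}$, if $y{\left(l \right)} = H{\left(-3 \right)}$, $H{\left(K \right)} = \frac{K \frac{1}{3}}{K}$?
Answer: $- \frac{189887}{9} \approx -21099.0$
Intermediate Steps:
$H{\left(K \right)} = \frac{1}{3}$ ($H{\left(K \right)} = \frac{K \frac{1}{3}}{K} = \frac{\frac{1}{3} K}{K} = \frac{1}{3}$)
$y{\left(l \right)} = \frac{1}{3}$
$x = \frac{103}{3}$ ($x = 9 + \left(\left(\frac{1}{3} + 13\right) + 12\right) = 9 + \left(\frac{40}{3} + 12\right) = 9 + \frac{76}{3} = \frac{103}{3} \approx 34.333$)
$-22568 + \left(x + P{\left(7,-10 \right)}\right)^{2} = -22568 + \left(\frac{103}{3} + 4\right)^{2} = -22568 + \left(\frac{115}{3}\right)^{2} = -22568 + \frac{13225}{9} = - \frac{189887}{9}$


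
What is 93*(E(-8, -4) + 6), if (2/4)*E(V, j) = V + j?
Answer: -1674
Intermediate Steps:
E(V, j) = 2*V + 2*j (E(V, j) = 2*(V + j) = 2*V + 2*j)
93*(E(-8, -4) + 6) = 93*((2*(-8) + 2*(-4)) + 6) = 93*((-16 - 8) + 6) = 93*(-24 + 6) = 93*(-18) = -1674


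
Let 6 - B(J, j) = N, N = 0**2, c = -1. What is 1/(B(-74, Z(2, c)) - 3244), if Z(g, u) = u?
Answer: -1/3238 ≈ -0.00030883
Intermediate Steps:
N = 0
B(J, j) = 6 (B(J, j) = 6 - 1*0 = 6 + 0 = 6)
1/(B(-74, Z(2, c)) - 3244) = 1/(6 - 3244) = 1/(-3238) = -1/3238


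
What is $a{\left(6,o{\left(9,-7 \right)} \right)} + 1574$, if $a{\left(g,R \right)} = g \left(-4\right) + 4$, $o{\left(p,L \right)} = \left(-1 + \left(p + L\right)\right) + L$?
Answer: $1554$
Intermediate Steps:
$o{\left(p,L \right)} = -1 + p + 2 L$ ($o{\left(p,L \right)} = \left(-1 + \left(L + p\right)\right) + L = \left(-1 + L + p\right) + L = -1 + p + 2 L$)
$a{\left(g,R \right)} = 4 - 4 g$ ($a{\left(g,R \right)} = - 4 g + 4 = 4 - 4 g$)
$a{\left(6,o{\left(9,-7 \right)} \right)} + 1574 = \left(4 - 24\right) + 1574 = -20 + 1574 = 1554$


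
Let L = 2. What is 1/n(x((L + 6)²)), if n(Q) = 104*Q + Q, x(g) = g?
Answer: 1/6720 ≈ 0.00014881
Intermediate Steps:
n(Q) = 105*Q
1/n(x((L + 6)²)) = 1/(105*(2 + 6)²) = 1/(105*8²) = 1/(105*64) = 1/6720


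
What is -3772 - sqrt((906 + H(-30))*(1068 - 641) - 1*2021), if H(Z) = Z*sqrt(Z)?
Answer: -3772 - sqrt(384841 - 12810*I*sqrt(30)) ≈ -4394.9 + 56.319*I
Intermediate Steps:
H(Z) = Z**(3/2)
-3772 - sqrt((906 + H(-30))*(1068 - 641) - 1*2021) = -3772 - sqrt((906 + (-30)**(3/2))*(1068 - 641) - 1*2021) = -3772 - sqrt((906 - 30*I*sqrt(30))*427 - 2021) = -3772 - sqrt((386862 - 12810*I*sqrt(30)) - 2021) = -3772 - sqrt(384841 - 12810*I*sqrt(30))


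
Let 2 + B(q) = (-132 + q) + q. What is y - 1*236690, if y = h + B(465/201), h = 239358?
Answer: 170088/67 ≈ 2538.6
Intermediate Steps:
B(q) = -134 + 2*q (B(q) = -2 + ((-132 + q) + q) = -2 + (-132 + 2*q) = -134 + 2*q)
y = 16028318/67 (y = 239358 + (-134 + 2*(465/201)) = 239358 + (-134 + 2*(465*(1/201))) = 239358 + (-134 + 2*(155/67)) = 239358 + (-134 + 310/67) = 239358 - 8668/67 = 16028318/67 ≈ 2.3923e+5)
y - 1*236690 = 16028318/67 - 1*236690 = 16028318/67 - 236690 = 170088/67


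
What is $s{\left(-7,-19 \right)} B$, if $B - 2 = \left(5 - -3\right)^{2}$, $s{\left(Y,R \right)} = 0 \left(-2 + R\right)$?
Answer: $0$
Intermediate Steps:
$s{\left(Y,R \right)} = 0$
$B = 66$ ($B = 2 + \left(5 - -3\right)^{2} = 2 + \left(5 + 3\right)^{2} = 2 + 8^{2} = 2 + 64 = 66$)
$s{\left(-7,-19 \right)} B = 0 \cdot 66 = 0$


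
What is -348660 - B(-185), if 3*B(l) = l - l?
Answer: -348660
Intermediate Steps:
B(l) = 0 (B(l) = (l - l)/3 = (⅓)*0 = 0)
-348660 - B(-185) = -348660 - 1*0 = -348660 + 0 = -348660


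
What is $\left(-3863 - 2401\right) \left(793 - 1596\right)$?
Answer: $5029992$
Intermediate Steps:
$\left(-3863 - 2401\right) \left(793 - 1596\right) = \left(-3863 - 2401\right) \left(-803\right) = \left(-6264\right) \left(-803\right) = 5029992$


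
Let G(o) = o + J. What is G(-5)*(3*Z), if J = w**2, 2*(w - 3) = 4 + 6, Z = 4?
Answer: 708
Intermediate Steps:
w = 8 (w = 3 + (4 + 6)/2 = 3 + (1/2)*10 = 3 + 5 = 8)
J = 64 (J = 8**2 = 64)
G(o) = 64 + o (G(o) = o + 64 = 64 + o)
G(-5)*(3*Z) = (64 - 5)*(3*4) = 59*12 = 708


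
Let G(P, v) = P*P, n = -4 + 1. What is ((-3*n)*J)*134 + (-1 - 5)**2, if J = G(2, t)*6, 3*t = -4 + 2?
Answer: 28980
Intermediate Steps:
t = -2/3 (t = (-4 + 2)/3 = (1/3)*(-2) = -2/3 ≈ -0.66667)
n = -3
G(P, v) = P**2
J = 24 (J = 2**2*6 = 4*6 = 24)
((-3*n)*J)*134 + (-1 - 5)**2 = (-3*(-3)*24)*134 + (-1 - 5)**2 = (9*24)*134 + (-6)**2 = 216*134 + 36 = 28944 + 36 = 28980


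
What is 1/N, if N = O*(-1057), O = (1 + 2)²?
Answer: -1/9513 ≈ -0.00010512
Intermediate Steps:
O = 9 (O = 3² = 9)
N = -9513 (N = 9*(-1057) = -9513)
1/N = 1/(-9513) = -1/9513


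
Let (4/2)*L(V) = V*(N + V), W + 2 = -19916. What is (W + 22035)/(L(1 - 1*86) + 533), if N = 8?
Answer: 4234/7611 ≈ 0.55630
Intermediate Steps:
W = -19918 (W = -2 - 19916 = -19918)
L(V) = V*(8 + V)/2 (L(V) = (V*(8 + V))/2 = V*(8 + V)/2)
(W + 22035)/(L(1 - 1*86) + 533) = (-19918 + 22035)/((1 - 1*86)*(8 + (1 - 1*86))/2 + 533) = 2117/((1 - 86)*(8 + (1 - 86))/2 + 533) = 2117/((½)*(-85)*(8 - 85) + 533) = 2117/((½)*(-85)*(-77) + 533) = 2117/(6545/2 + 533) = 2117/(7611/2) = 2117*(2/7611) = 4234/7611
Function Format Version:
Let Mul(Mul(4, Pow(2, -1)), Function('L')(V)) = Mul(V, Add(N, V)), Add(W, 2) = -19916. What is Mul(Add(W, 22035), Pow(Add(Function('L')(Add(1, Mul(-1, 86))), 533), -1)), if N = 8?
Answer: Rational(4234, 7611) ≈ 0.55630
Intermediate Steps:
W = -19918 (W = Add(-2, -19916) = -19918)
Function('L')(V) = Mul(Rational(1, 2), V, Add(8, V)) (Function('L')(V) = Mul(Rational(1, 2), Mul(V, Add(8, V))) = Mul(Rational(1, 2), V, Add(8, V)))
Mul(Add(W, 22035), Pow(Add(Function('L')(Add(1, Mul(-1, 86))), 533), -1)) = Mul(Add(-19918, 22035), Pow(Add(Mul(Rational(1, 2), Add(1, Mul(-1, 86)), Add(8, Add(1, Mul(-1, 86)))), 533), -1)) = Mul(2117, Pow(Add(Mul(Rational(1, 2), Add(1, -86), Add(8, Add(1, -86))), 533), -1)) = Mul(2117, Pow(Add(Mul(Rational(1, 2), -85, Add(8, -85)), 533), -1)) = Mul(2117, Pow(Add(Mul(Rational(1, 2), -85, -77), 533), -1)) = Mul(2117, Pow(Add(Rational(6545, 2), 533), -1)) = Mul(2117, Pow(Rational(7611, 2), -1)) = Mul(2117, Rational(2, 7611)) = Rational(4234, 7611)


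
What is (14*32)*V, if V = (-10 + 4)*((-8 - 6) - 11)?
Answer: 67200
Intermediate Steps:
V = 150 (V = -6*(-14 - 11) = -6*(-25) = 150)
(14*32)*V = (14*32)*150 = 448*150 = 67200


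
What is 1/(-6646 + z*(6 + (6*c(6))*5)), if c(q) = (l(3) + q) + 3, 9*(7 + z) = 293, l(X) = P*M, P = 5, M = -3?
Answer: -3/33278 ≈ -9.0150e-5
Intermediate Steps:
l(X) = -15 (l(X) = 5*(-3) = -15)
z = 230/9 (z = -7 + (⅑)*293 = -7 + 293/9 = 230/9 ≈ 25.556)
c(q) = -12 + q (c(q) = (-15 + q) + 3 = -12 + q)
1/(-6646 + z*(6 + (6*c(6))*5)) = 1/(-6646 + 230*(6 + (6*(-12 + 6))*5)/9) = 1/(-6646 + 230*(6 + (6*(-6))*5)/9) = 1/(-6646 + 230*(6 - 36*5)/9) = 1/(-6646 + 230*(6 - 180)/9) = 1/(-6646 + (230/9)*(-174)) = 1/(-6646 - 13340/3) = 1/(-33278/3) = -3/33278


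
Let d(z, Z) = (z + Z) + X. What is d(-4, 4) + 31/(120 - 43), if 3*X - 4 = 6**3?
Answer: 17033/231 ≈ 73.736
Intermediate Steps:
X = 220/3 (X = 4/3 + (1/3)*6**3 = 4/3 + (1/3)*216 = 4/3 + 72 = 220/3 ≈ 73.333)
d(z, Z) = 220/3 + Z + z (d(z, Z) = (z + Z) + 220/3 = (Z + z) + 220/3 = 220/3 + Z + z)
d(-4, 4) + 31/(120 - 43) = (220/3 + 4 - 4) + 31/(120 - 43) = 220/3 + 31/77 = 17033/231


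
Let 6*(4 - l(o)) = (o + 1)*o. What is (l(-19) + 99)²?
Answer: 2116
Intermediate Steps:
l(o) = 4 - o*(1 + o)/6 (l(o) = 4 - (o + 1)*o/6 = 4 - (1 + o)*o/6 = 4 - o*(1 + o)/6)
(l(-19) + 99)² = ((4 - ⅙*(-19) - ⅙*(-19)²) + 99)² = ((4 + 19/6 - ⅙*361) + 99)² = ((4 + 19/6 - 361/6) + 99)² = (-53 + 99)² = 46² = 2116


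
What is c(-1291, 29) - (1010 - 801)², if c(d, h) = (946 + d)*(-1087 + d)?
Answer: 776729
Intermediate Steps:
c(d, h) = (-1087 + d)*(946 + d)
c(-1291, 29) - (1010 - 801)² = (-1028302 + (-1291)² - 141*(-1291)) - (1010 - 801)² = (-1028302 + 1666681 + 182031) - 1*209² = 820410 - 1*43681 = 820410 - 43681 = 776729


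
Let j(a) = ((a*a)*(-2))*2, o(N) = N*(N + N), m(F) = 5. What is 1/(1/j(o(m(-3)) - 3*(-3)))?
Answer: -13924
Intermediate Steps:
o(N) = 2*N² (o(N) = N*(2*N) = 2*N²)
j(a) = -4*a² (j(a) = (a²*(-2))*2 = -2*a²*2 = -4*a²)
1/(1/j(o(m(-3)) - 3*(-3))) = 1/(1/(-4*(2*5² - 3*(-3))²)) = 1/(1/(-4*(2*25 + 9)²)) = 1/(1/(-4*(50 + 9)²)) = 1/(1/(-4*59²)) = 1/(1/(-4*3481)) = 1/(1/(-13924)) = 1/(-1/13924) = -13924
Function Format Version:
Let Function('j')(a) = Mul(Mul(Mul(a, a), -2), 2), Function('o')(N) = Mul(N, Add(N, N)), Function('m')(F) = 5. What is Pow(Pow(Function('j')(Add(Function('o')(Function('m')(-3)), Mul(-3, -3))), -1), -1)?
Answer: -13924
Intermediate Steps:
Function('o')(N) = Mul(2, Pow(N, 2)) (Function('o')(N) = Mul(N, Mul(2, N)) = Mul(2, Pow(N, 2)))
Function('j')(a) = Mul(-4, Pow(a, 2)) (Function('j')(a) = Mul(Mul(Pow(a, 2), -2), 2) = Mul(Mul(-2, Pow(a, 2)), 2) = Mul(-4, Pow(a, 2)))
Pow(Pow(Function('j')(Add(Function('o')(Function('m')(-3)), Mul(-3, -3))), -1), -1) = Pow(Pow(Mul(-4, Pow(Add(Mul(2, Pow(5, 2)), Mul(-3, -3)), 2)), -1), -1) = Pow(Pow(Mul(-4, Pow(Add(Mul(2, 25), 9), 2)), -1), -1) = Pow(Pow(Mul(-4, Pow(Add(50, 9), 2)), -1), -1) = Pow(Pow(Mul(-4, Pow(59, 2)), -1), -1) = Pow(Pow(Mul(-4, 3481), -1), -1) = Pow(Pow(-13924, -1), -1) = Pow(Rational(-1, 13924), -1) = -13924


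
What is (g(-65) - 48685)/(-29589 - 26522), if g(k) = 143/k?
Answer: 243436/280555 ≈ 0.86769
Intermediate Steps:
(g(-65) - 48685)/(-29589 - 26522) = (143/(-65) - 48685)/(-29589 - 26522) = (143*(-1/65) - 48685)/(-56111) = (-11/5 - 48685)*(-1/56111) = -243436/5*(-1/56111) = 243436/280555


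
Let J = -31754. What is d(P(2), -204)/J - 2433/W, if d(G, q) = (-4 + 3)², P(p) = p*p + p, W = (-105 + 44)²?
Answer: -77261203/118156634 ≈ -0.65389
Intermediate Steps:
W = 3721 (W = (-61)² = 3721)
P(p) = p + p² (P(p) = p² + p = p + p²)
d(G, q) = 1 (d(G, q) = (-1)² = 1)
d(P(2), -204)/J - 2433/W = 1/(-31754) - 2433/3721 = 1*(-1/31754) - 2433*1/3721 = -1/31754 - 2433/3721 = -77261203/118156634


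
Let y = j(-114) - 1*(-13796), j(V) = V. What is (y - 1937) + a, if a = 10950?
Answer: 22695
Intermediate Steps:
y = 13682 (y = -114 - 1*(-13796) = -114 + 13796 = 13682)
(y - 1937) + a = (13682 - 1937) + 10950 = 11745 + 10950 = 22695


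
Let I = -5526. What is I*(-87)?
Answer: 480762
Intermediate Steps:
I*(-87) = -5526*(-87) = 480762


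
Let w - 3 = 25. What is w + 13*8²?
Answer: 860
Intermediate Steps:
w = 28 (w = 3 + 25 = 28)
w + 13*8² = 28 + 13*8² = 28 + 13*64 = 28 + 832 = 860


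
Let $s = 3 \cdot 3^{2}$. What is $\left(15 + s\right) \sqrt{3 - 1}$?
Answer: $42 \sqrt{2} \approx 59.397$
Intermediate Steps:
$s = 27$ ($s = 3 \cdot 9 = 27$)
$\left(15 + s\right) \sqrt{3 - 1} = \left(15 + 27\right) \sqrt{3 - 1} = 42 \sqrt{2}$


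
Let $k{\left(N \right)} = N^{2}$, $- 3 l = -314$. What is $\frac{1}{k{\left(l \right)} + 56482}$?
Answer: $\frac{9}{606934} \approx 1.4829 \cdot 10^{-5}$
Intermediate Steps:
$l = \frac{314}{3}$ ($l = \left(- \frac{1}{3}\right) \left(-314\right) = \frac{314}{3} \approx 104.67$)
$\frac{1}{k{\left(l \right)} + 56482} = \frac{1}{\left(\frac{314}{3}\right)^{2} + 56482} = \frac{1}{\frac{98596}{9} + 56482} = \frac{1}{\frac{606934}{9}} = \frac{9}{606934}$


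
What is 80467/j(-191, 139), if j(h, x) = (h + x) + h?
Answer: -80467/243 ≈ -331.14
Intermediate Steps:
j(h, x) = x + 2*h
80467/j(-191, 139) = 80467/(139 + 2*(-191)) = 80467/(139 - 382) = 80467/(-243) = 80467*(-1/243) = -80467/243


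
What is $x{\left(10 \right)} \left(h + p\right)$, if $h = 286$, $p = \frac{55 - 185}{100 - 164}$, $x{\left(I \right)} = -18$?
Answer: $- \frac{82953}{16} \approx -5184.6$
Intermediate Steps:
$p = \frac{65}{32}$ ($p = - \frac{130}{-64} = \left(-130\right) \left(- \frac{1}{64}\right) = \frac{65}{32} \approx 2.0313$)
$x{\left(10 \right)} \left(h + p\right) = - 18 \left(286 + \frac{65}{32}\right) = \left(-18\right) \frac{9217}{32} = - \frac{82953}{16}$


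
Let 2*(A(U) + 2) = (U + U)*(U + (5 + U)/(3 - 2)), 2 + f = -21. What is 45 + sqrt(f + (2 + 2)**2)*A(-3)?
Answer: 45 + I*sqrt(7) ≈ 45.0 + 2.6458*I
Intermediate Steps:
f = -23 (f = -2 - 21 = -23)
A(U) = -2 + U*(5 + 2*U) (A(U) = -2 + ((U + U)*(U + (5 + U)/(3 - 2)))/2 = -2 + ((2*U)*(U + (5 + U)/1))/2 = -2 + ((2*U)*(U + (5 + U)*1))/2 = -2 + ((2*U)*(U + (5 + U)))/2 = -2 + ((2*U)*(5 + 2*U))/2 = -2 + (2*U*(5 + 2*U))/2 = -2 + U*(5 + 2*U))
45 + sqrt(f + (2 + 2)**2)*A(-3) = 45 + sqrt(-23 + (2 + 2)**2)*(-2 + 2*(-3)**2 + 5*(-3)) = 45 + sqrt(-23 + 4**2)*(-2 + 2*9 - 15) = 45 + sqrt(-23 + 16)*(-2 + 18 - 15) = 45 + sqrt(-7)*1 = 45 + (I*sqrt(7))*1 = 45 + I*sqrt(7)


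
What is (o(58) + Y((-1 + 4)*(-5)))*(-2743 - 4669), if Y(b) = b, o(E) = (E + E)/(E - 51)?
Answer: -81532/7 ≈ -11647.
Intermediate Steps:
o(E) = 2*E/(-51 + E) (o(E) = (2*E)/(-51 + E) = 2*E/(-51 + E))
(o(58) + Y((-1 + 4)*(-5)))*(-2743 - 4669) = (2*58/(-51 + 58) + (-1 + 4)*(-5))*(-2743 - 4669) = (2*58/7 + 3*(-5))*(-7412) = (2*58*(⅐) - 15)*(-7412) = (116/7 - 15)*(-7412) = (11/7)*(-7412) = -81532/7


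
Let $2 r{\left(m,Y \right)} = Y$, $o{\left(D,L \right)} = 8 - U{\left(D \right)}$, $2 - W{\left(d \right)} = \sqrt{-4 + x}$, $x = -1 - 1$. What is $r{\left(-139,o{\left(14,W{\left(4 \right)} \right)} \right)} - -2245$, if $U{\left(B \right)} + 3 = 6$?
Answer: $\frac{4495}{2} \approx 2247.5$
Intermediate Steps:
$x = -2$ ($x = -1 - 1 = -2$)
$U{\left(B \right)} = 3$ ($U{\left(B \right)} = -3 + 6 = 3$)
$W{\left(d \right)} = 2 - i \sqrt{6}$ ($W{\left(d \right)} = 2 - \sqrt{-4 - 2} = 2 - \sqrt{-6} = 2 - i \sqrt{6}$)
$o{\left(D,L \right)} = 5$ ($o{\left(D,L \right)} = 8 - 3 = 5$)
$r{\left(m,Y \right)} = \frac{Y}{2}$
$r{\left(-139,o{\left(14,W{\left(4 \right)} \right)} \right)} - -2245 = \frac{1}{2} \cdot 5 - -2245 = \frac{5}{2} + 2245 = \frac{4495}{2}$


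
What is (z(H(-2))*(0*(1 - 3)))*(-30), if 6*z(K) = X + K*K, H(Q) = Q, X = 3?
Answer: 0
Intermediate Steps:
z(K) = 1/2 + K**2/6 (z(K) = (3 + K*K)/6 = (3 + K**2)/6 = 1/2 + K**2/6)
(z(H(-2))*(0*(1 - 3)))*(-30) = ((1/2 + (1/6)*(-2)**2)*(0*(1 - 3)))*(-30) = ((1/2 + (1/6)*4)*(0*(-2)))*(-30) = ((1/2 + 2/3)*0)*(-30) = ((7/6)*0)*(-30) = 0*(-30) = 0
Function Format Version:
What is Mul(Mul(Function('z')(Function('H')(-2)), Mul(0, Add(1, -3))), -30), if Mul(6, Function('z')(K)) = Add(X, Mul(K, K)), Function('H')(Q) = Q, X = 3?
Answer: 0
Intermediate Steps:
Function('z')(K) = Add(Rational(1, 2), Mul(Rational(1, 6), Pow(K, 2))) (Function('z')(K) = Mul(Rational(1, 6), Add(3, Mul(K, K))) = Mul(Rational(1, 6), Add(3, Pow(K, 2))) = Add(Rational(1, 2), Mul(Rational(1, 6), Pow(K, 2))))
Mul(Mul(Function('z')(Function('H')(-2)), Mul(0, Add(1, -3))), -30) = Mul(Mul(Add(Rational(1, 2), Mul(Rational(1, 6), Pow(-2, 2))), Mul(0, Add(1, -3))), -30) = Mul(Mul(Add(Rational(1, 2), Mul(Rational(1, 6), 4)), Mul(0, -2)), -30) = Mul(Mul(Add(Rational(1, 2), Rational(2, 3)), 0), -30) = Mul(Mul(Rational(7, 6), 0), -30) = Mul(0, -30) = 0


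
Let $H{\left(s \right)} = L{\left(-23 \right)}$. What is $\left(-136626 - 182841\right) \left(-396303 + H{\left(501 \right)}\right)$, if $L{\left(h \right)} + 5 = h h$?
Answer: $126438329793$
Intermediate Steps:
$L{\left(h \right)} = -5 + h^{2}$ ($L{\left(h \right)} = -5 + h h = -5 + h^{2}$)
$H{\left(s \right)} = 524$ ($H{\left(s \right)} = -5 + \left(-23\right)^{2} = -5 + 529 = 524$)
$\left(-136626 - 182841\right) \left(-396303 + H{\left(501 \right)}\right) = \left(-136626 - 182841\right) \left(-396303 + 524\right) = \left(-319467\right) \left(-395779\right) = 126438329793$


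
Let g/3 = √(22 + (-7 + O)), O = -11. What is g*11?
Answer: 66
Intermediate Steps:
g = 6 (g = 3*√(22 + (-7 - 11)) = 3*√(22 - 18) = 3*√4 = 3*2 = 6)
g*11 = 6*11 = 66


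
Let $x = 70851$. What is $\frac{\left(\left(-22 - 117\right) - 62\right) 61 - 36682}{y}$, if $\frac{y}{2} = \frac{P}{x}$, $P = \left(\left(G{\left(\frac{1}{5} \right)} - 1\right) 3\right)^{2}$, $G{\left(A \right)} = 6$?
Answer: $- \frac{1155886831}{150} \approx -7.7059 \cdot 10^{6}$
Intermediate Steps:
$P = 225$ ($P = \left(\left(6 - 1\right) 3\right)^{2} = \left(5 \cdot 3\right)^{2} = 15^{2} = 225$)
$y = \frac{150}{23617}$ ($y = 2 \cdot \frac{225}{70851} = 2 \cdot 225 \cdot \frac{1}{70851} = 2 \cdot \frac{75}{23617} = \frac{150}{23617} \approx 0.0063514$)
$\frac{\left(\left(-22 - 117\right) - 62\right) 61 - 36682}{y} = \frac{\left(\left(-22 - 117\right) - 62\right) 61 - 36682}{\frac{150}{23617}} = \left(\left(-139 - 62\right) 61 - 36682\right) \frac{23617}{150} = \left(\left(-201\right) 61 - 36682\right) \frac{23617}{150} = \left(-12261 - 36682\right) \frac{23617}{150} = \left(-48943\right) \frac{23617}{150} = - \frac{1155886831}{150}$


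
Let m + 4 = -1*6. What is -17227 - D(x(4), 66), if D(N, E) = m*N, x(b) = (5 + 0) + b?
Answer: -17137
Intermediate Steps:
m = -10 (m = -4 - 1*6 = -4 - 6 = -10)
x(b) = 5 + b
D(N, E) = -10*N
-17227 - D(x(4), 66) = -17227 - (-10)*(5 + 4) = -17227 - (-10)*9 = -17227 - 1*(-90) = -17227 + 90 = -17137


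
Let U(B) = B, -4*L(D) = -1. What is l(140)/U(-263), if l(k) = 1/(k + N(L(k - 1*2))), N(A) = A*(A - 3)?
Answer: -16/586227 ≈ -2.7293e-5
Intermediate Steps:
L(D) = 1/4 (L(D) = -1/4*(-1) = 1/4)
N(A) = A*(-3 + A)
l(k) = 1/(-11/16 + k) (l(k) = 1/(k + (-3 + 1/4)/4) = 1/(k + (1/4)*(-11/4)) = 1/(k - 11/16) = 1/(-11/16 + k))
l(140)/U(-263) = (16/(-11 + 16*140))/(-263) = (16/(-11 + 2240))*(-1/263) = (16/2229)*(-1/263) = -16/586227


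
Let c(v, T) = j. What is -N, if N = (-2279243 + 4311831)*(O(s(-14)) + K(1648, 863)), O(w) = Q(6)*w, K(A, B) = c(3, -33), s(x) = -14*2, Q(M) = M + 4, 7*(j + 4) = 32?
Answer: 3975742128/7 ≈ 5.6796e+8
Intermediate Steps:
j = 4/7 (j = -4 + (⅐)*32 = -4 + 32/7 = 4/7 ≈ 0.57143)
Q(M) = 4 + M
s(x) = -28
c(v, T) = 4/7
K(A, B) = 4/7
O(w) = 10*w (O(w) = (4 + 6)*w = 10*w)
N = -3975742128/7 (N = (-2279243 + 4311831)*(10*(-28) + 4/7) = 2032588*(-280 + 4/7) = 2032588*(-1956/7) = -3975742128/7 ≈ -5.6796e+8)
-N = -1*(-3975742128/7) = 3975742128/7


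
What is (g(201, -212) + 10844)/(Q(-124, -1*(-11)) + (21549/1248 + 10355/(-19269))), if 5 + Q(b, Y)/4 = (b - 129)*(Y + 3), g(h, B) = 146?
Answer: -2516993856/3245586983 ≈ -0.77551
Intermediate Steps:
Q(b, Y) = -20 + 4*(-129 + b)*(3 + Y) (Q(b, Y) = -20 + 4*((b - 129)*(Y + 3)) = -20 + 4*((-129 + b)*(3 + Y)) = -20 + 4*(-129 + b)*(3 + Y))
(g(201, -212) + 10844)/(Q(-124, -1*(-11)) + (21549/1248 + 10355/(-19269))) = (146 + 10844)/((-1568 - (-516)*(-11) + 12*(-124) + 4*(-1*(-11))*(-124)) + (21549/1248 + 10355/(-19269))) = 10990/((-1568 - 516*11 - 1488 + 4*11*(-124)) + (21549*(1/1248) + 10355*(-1/19269))) = 10990/((-1568 - 5676 - 1488 - 5456) + (7183/416 - 10355/19269)) = 10990/(-14188 + 134101547/8015904) = 10990/(-113595544405/8015904) = 10990*(-8015904/113595544405) = -2516993856/3245586983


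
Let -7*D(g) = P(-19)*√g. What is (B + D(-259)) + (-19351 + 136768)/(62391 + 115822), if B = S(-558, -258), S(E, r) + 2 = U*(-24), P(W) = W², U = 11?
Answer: -47287241/178213 - 361*I*√259/7 ≈ -265.34 - 829.96*I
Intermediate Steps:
D(g) = -361*√g/7 (D(g) = -(-19)²*√g/7 = -361*√g/7)
S(E, r) = -266 (S(E, r) = -2 + 11*(-24) = -2 - 264 = -266)
B = -266
(B + D(-259)) + (-19351 + 136768)/(62391 + 115822) = (-266 - 361*I*√259/7) + (-19351 + 136768)/(62391 + 115822) = (-266 - 361*I*√259/7) + 117417/178213 = -47287241/178213 - 361*I*√259/7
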